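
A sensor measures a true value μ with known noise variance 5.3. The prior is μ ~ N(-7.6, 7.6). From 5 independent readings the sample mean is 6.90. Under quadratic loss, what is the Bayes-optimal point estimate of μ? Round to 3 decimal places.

5.125

Posterior for μ is Normal. Precision-weighted mean: (1/7.6·-7.6 + 5/5.3·6.90) / (1/7.6 + 5/5.3) = 5.125.
A Normal posterior is symmetric, so mode = mean.
Quadratic loss ⇒ the optimal estimator is the posterior mean.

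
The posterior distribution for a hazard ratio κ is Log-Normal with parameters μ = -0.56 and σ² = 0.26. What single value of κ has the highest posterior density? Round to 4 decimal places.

Mode = exp(μ − σ²) = exp(-0.82) = 0.4404.
Mean = exp(μ + σ²/2) = exp(-0.430) = 0.6505.
This is the posterior mode — the MAP estimate.

0.4404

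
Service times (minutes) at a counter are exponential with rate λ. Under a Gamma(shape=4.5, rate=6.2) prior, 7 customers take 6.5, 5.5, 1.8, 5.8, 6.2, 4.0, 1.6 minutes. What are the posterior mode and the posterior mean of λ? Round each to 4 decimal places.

MAP = 0.2793; posterior mean = 0.3059

Σ times = 31.4. Posterior: Gamma(shape = 4.5+7 = 11.5, rate = 6.2+31.4 = 37.6).
Mode = (α−1)/β = 10.5/37.6 = 0.2793.
Mean = α/β = 11.5/37.6 = 0.3059.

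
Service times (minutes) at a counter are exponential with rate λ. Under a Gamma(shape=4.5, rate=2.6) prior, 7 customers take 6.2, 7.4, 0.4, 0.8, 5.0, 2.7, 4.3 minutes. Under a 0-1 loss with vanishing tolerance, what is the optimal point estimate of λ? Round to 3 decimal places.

0.357

Σ times = 26.8. Posterior: Gamma(shape = 4.5+7 = 11.5, rate = 2.6+26.8 = 29.4).
Mode = (α−1)/β = 10.5/29.4 = 0.357.
Mean = α/β = 11.5/29.4 = 0.391.
This is the posterior mode — the MAP estimate.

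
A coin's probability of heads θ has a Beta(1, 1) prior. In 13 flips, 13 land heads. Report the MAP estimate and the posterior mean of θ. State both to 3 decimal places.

MAP estimate = 1.000, posterior mean = 0.933

Posterior: Beta(1+13, 1+0) = Beta(14, 1).
Since β = 1 ≤ 1 and α > 1, the Beta density is monotone increasing on [0,1]; the mode is at 1.
Mean = 14/(14+1) = 0.933.
Left-skewed posterior ⇒ mean < mode.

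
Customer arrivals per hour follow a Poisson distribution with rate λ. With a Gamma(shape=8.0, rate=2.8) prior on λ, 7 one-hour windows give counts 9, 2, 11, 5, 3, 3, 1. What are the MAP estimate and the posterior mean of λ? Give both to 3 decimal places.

λ_MAP = 4.184, E[λ|data] = 4.286

Σ counts = 34. Posterior: Gamma(shape = 8.0+34 = 42.0, rate = 2.8+7 = 9.8).
Mode = (α−1)/β = 41.0/9.8 = 4.184.
Mean = α/β = 42.0/9.8 = 4.286.
The mean is pulled above the mode by the posterior's right skew.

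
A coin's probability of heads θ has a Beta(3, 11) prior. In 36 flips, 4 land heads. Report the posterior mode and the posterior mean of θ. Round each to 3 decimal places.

MAP = 0.125; posterior mean = 0.140

Posterior: Beta(3+4, 11+32) = Beta(7, 43).
Mode = (7−1)/(7+43−2) = 6/48 = 0.125.
Mean = 7/(7+43) = 7/50 = 0.140.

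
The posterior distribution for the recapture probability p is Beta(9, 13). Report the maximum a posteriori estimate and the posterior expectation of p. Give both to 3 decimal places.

maximum a posteriori estimate = 0.400, posterior expectation = 0.409

Mode = (9−1)/(9+13−2) = 8/20 = 0.400.
Mean = 9/(9+13) = 9/22 = 0.409.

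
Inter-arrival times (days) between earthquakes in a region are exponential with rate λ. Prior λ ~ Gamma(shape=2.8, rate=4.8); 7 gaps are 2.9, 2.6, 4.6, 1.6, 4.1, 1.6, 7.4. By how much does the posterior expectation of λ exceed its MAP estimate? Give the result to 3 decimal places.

0.034

Σ times = 24.8. Posterior: Gamma(shape = 2.8+7 = 9.8, rate = 4.8+24.8 = 29.6).
Mode = (α−1)/β = 8.8/29.6 = 0.297.
Mean = α/β = 9.8/29.6 = 0.331.
Difference = 0.331 − 0.297 = 0.034.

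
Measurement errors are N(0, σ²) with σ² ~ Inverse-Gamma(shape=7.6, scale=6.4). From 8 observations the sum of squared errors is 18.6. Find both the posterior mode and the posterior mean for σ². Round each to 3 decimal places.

Posterior: Inverse-Gamma(shape = 7.6+8/2 = 11.6, scale = 6.4+18.6/2 = 15.7).
Mode = β/(α+1) = 15.7/12.6 = 1.246.
Mean = β/(α−1) = 15.7/10.6 = 1.481.
The posterior is right-skewed, so the mean exceeds the mode.

σ²_MAP = 1.246, E[σ²|data] = 1.481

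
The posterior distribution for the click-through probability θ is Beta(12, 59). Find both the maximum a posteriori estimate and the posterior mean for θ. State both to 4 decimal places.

Mode = (12−1)/(12+59−2) = 11/69 = 0.1594.
Mean = 12/(12+59) = 12/71 = 0.1690.
The posterior is right-skewed, so the mean exceeds the mode.

MAP = 0.1594; posterior mean = 0.1690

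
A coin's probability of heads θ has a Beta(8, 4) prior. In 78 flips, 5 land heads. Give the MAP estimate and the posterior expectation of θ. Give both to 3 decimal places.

Posterior: Beta(8+5, 4+73) = Beta(13, 77).
Mode = (13−1)/(13+77−2) = 12/88 = 0.136.
Mean = 13/(13+77) = 13/90 = 0.144.

MAP estimate = 0.136, posterior expectation = 0.144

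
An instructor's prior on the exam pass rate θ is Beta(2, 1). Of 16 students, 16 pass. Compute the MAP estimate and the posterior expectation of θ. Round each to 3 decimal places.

Posterior: Beta(2+16, 1+0) = Beta(18, 1).
Since β = 1 ≤ 1 and α > 1, the Beta density is monotone increasing on [0,1]; the mode is at 1.
Mean = 18/(18+1) = 0.947.

θ_MAP = 1.000, E[θ|data] = 0.947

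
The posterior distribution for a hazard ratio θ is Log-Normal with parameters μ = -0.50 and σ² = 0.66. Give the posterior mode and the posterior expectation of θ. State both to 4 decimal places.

Mode = exp(μ − σ²) = exp(-1.16) = 0.3135.
Mean = exp(μ + σ²/2) = exp(-0.170) = 0.8437.
Mean > mode: the posterior has a right tail.

MAP: 0.3135. Posterior mean: 0.8437.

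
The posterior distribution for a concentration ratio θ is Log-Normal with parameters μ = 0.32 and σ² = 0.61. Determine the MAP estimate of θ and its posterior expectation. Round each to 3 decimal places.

Mode = exp(μ − σ²) = exp(-0.29) = 0.748.
Mean = exp(μ + σ²/2) = exp(0.625) = 1.868.

MAP: 0.748. Posterior mean: 1.868.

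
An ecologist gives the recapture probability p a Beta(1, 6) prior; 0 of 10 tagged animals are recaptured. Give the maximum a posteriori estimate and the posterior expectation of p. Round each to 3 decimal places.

MAP = 0.000, posterior mean = 0.059

Posterior: Beta(1+0, 6+10) = Beta(1, 16).
Since α = 1 ≤ 1 and β > 1, the Beta density is monotone decreasing on [0,1]; the mode is at 0.
Mean = 1/(1+16) = 0.059.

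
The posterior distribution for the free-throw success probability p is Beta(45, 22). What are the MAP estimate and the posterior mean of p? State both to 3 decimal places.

MAP estimate = 0.677, posterior mean = 0.672

Mode = (45−1)/(45+22−2) = 44/65 = 0.677.
Mean = 45/(45+22) = 45/67 = 0.672.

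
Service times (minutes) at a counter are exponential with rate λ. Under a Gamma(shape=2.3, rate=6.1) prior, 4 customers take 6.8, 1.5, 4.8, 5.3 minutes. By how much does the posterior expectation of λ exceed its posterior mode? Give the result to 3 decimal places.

0.041

Σ times = 18.4. Posterior: Gamma(shape = 2.3+4 = 6.3, rate = 6.1+18.4 = 24.5).
Mode = (α−1)/β = 5.3/24.5 = 0.216.
Mean = α/β = 6.3/24.5 = 0.257.
Difference = 0.257 − 0.216 = 0.041.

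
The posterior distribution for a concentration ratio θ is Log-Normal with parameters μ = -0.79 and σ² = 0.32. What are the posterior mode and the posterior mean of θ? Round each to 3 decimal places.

MAP = 0.330; posterior mean = 0.533

Mode = exp(μ − σ²) = exp(-1.11) = 0.330.
Mean = exp(μ + σ²/2) = exp(-0.630) = 0.533.
The posterior is right-skewed, so the mean exceeds the mode.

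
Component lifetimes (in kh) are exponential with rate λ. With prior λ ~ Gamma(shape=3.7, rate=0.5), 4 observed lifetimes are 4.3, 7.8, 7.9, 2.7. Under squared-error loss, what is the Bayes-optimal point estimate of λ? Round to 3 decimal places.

Σ times = 22.7. Posterior: Gamma(shape = 3.7+4 = 7.7, rate = 0.5+22.7 = 23.2).
Mode = (α−1)/β = 6.7/23.2 = 0.289.
Mean = α/β = 7.7/23.2 = 0.332.
Squared-error loss ⇒ the optimal estimator is the posterior mean.

0.332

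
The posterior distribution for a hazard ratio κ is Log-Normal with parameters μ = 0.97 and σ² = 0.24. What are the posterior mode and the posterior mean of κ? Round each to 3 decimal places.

posterior mode = 2.075, posterior mean = 2.974

Mode = exp(μ − σ²) = exp(0.73) = 2.075.
Mean = exp(μ + σ²/2) = exp(1.090) = 2.974.
Right-skewed posterior ⇒ mode < mean.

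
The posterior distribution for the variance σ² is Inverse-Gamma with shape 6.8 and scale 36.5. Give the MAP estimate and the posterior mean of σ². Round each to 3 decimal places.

Mode = β/(α+1) = 36.5/7.8 = 4.679.
Mean = β/(α−1) = 36.5/5.8 = 6.293.
Mean > mode: the posterior has a right tail.

MAP = 4.679; posterior mean = 6.293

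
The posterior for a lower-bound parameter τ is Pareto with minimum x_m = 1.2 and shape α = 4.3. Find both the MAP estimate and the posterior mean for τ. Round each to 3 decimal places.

The Pareto density is strictly decreasing on [x_m, ∞), so the mode is x_m = 1.200.
Mean = α·x_m/(α−1) = 4.3·1.2/3.3 = 1.564.

MAP = 1.200; posterior mean = 1.564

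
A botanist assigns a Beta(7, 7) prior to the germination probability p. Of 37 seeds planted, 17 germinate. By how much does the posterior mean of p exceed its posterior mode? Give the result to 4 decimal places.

0.0012

Posterior: Beta(7+17, 7+20) = Beta(24, 27).
Mode = (24−1)/(24+27−2) = 23/49 = 0.4694.
Mean = 24/(24+27) = 24/51 = 0.4706.
Difference = 0.4706 − 0.4694 = 0.0012.
Right-skewed posterior ⇒ mode < mean.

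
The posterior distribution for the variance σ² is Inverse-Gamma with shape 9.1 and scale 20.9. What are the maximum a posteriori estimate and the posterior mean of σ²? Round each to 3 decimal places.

σ²_MAP = 2.069, E[σ²|data] = 2.580

Mode = β/(α+1) = 20.9/10.1 = 2.069.
Mean = β/(α−1) = 20.9/8.1 = 2.580.
Right-skewed posterior ⇒ mode < mean.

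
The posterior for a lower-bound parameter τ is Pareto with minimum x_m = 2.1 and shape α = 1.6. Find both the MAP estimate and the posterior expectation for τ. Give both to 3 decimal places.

τ_MAP = 2.100, E[τ|data] = 5.600

The Pareto density is strictly decreasing on [x_m, ∞), so the mode is x_m = 2.100.
Mean = α·x_m/(α−1) = 1.6·2.1/0.6 = 5.600.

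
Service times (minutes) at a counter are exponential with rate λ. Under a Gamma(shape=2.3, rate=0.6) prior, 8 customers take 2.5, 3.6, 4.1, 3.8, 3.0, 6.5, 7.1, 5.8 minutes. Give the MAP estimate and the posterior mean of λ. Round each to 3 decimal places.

Σ times = 36.4. Posterior: Gamma(shape = 2.3+8 = 10.3, rate = 0.6+36.4 = 37.0).
Mode = (α−1)/β = 9.3/37.0 = 0.251.
Mean = α/β = 10.3/37.0 = 0.278.
Right-skewed posterior ⇒ mode < mean.

MAP = 0.251, posterior mean = 0.278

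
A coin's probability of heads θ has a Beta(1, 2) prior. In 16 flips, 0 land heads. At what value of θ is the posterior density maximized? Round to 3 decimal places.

0.000

Posterior: Beta(1+0, 2+16) = Beta(1, 18).
Since α = 1 ≤ 1 and β > 1, the Beta density is monotone decreasing on [0,1]; the mode is at 0.
Mean = 1/(1+18) = 0.053.
This is the posterior mode — the MAP estimate.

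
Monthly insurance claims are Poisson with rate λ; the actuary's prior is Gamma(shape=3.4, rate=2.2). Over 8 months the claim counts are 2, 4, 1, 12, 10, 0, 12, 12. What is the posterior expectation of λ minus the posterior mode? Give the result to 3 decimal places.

Σ counts = 53. Posterior: Gamma(shape = 3.4+53 = 56.4, rate = 2.2+8 = 10.2).
Mode = (α−1)/β = 55.4/10.2 = 5.431.
Mean = α/β = 56.4/10.2 = 5.529.
Difference = 5.529 − 5.431 = 0.098.

0.098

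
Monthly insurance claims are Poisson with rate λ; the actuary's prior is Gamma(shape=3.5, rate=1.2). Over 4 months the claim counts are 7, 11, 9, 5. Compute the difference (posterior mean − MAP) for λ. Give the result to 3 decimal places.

Σ counts = 32. Posterior: Gamma(shape = 3.5+32 = 35.5, rate = 1.2+4 = 5.2).
Mode = (α−1)/β = 34.5/5.2 = 6.635.
Mean = α/β = 35.5/5.2 = 6.827.
Difference = 6.827 − 6.635 = 0.192.

0.192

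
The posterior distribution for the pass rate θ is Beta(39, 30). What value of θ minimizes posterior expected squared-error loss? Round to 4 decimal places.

0.5652

Mode = (39−1)/(39+30−2) = 38/67 = 0.5672.
Mean = 39/(39+30) = 39/69 = 0.5652.
Squared-error loss ⇒ the optimal estimator is the posterior mean.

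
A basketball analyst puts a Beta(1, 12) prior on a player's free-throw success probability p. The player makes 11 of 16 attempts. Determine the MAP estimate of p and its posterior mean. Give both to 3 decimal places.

Posterior: Beta(1+11, 12+5) = Beta(12, 17).
Mode = (12−1)/(12+17−2) = 11/27 = 0.407.
Mean = 12/(12+17) = 12/29 = 0.414.

MAP = 0.407, posterior mean = 0.414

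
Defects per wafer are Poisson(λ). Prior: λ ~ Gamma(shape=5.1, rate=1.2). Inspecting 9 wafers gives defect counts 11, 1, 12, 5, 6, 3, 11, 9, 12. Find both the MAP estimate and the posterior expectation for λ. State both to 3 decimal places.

Σ counts = 70. Posterior: Gamma(shape = 5.1+70 = 75.1, rate = 1.2+9 = 10.2).
Mode = (α−1)/β = 74.1/10.2 = 7.265.
Mean = α/β = 75.1/10.2 = 7.363.
The mean is pulled above the mode by the posterior's right skew.

λ_MAP = 7.265, E[λ|data] = 7.363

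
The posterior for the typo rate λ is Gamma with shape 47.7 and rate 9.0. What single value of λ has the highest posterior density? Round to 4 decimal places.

Mode = (α−1)/β = 46.7/9.0 = 5.1889.
Mean = α/β = 47.7/9.0 = 5.3000.
This is the posterior mode — the MAP estimate.

5.1889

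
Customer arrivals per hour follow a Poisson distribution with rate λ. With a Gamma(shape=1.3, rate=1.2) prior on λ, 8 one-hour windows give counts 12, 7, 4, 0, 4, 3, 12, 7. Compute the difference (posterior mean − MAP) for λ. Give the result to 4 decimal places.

Σ counts = 49. Posterior: Gamma(shape = 1.3+49 = 50.3, rate = 1.2+8 = 9.2).
Mode = (α−1)/β = 49.3/9.2 = 5.3587.
Mean = α/β = 50.3/9.2 = 5.4674.
Difference = 5.4674 − 5.3587 = 0.1087.

0.1087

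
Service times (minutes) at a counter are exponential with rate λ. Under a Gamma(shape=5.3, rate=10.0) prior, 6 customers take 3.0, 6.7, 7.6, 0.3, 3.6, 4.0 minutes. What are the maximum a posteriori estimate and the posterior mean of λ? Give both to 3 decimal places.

λ_MAP = 0.293, E[λ|data] = 0.321

Σ times = 25.2. Posterior: Gamma(shape = 5.3+6 = 11.3, rate = 10.0+25.2 = 35.2).
Mode = (α−1)/β = 10.3/35.2 = 0.293.
Mean = α/β = 11.3/35.2 = 0.321.
The posterior is right-skewed, so the mean exceeds the mode.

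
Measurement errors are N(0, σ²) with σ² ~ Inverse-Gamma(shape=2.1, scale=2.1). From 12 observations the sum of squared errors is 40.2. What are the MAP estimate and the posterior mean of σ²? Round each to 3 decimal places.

Posterior: Inverse-Gamma(shape = 2.1+12/2 = 8.1, scale = 2.1+40.2/2 = 22.2).
Mode = β/(α+1) = 22.2/9.1 = 2.440.
Mean = β/(α−1) = 22.2/7.1 = 3.127.
Mean > mode: the posterior has a right tail.

MAP = 2.440; posterior mean = 3.127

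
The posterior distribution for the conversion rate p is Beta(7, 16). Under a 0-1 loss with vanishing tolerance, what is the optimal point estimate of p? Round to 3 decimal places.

Mode = (7−1)/(7+16−2) = 6/21 = 0.286.
Mean = 7/(7+16) = 7/23 = 0.304.
This is the posterior mode — the MAP estimate.

0.286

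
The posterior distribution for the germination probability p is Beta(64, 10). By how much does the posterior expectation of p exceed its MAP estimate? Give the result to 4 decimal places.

Mode = (64−1)/(64+10−2) = 63/72 = 0.8750.
Mean = 64/(64+10) = 64/74 = 0.8649.
Difference = 0.8649 − 0.8750 = -0.0101.
Left-skewed posterior ⇒ mean < mode.

-0.0101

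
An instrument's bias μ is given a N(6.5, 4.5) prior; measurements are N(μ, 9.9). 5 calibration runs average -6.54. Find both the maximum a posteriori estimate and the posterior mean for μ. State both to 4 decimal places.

μ_MAP = -2.5556, E[μ|data] = -2.5556

Posterior for μ is Normal. Precision-weighted mean: (1/4.5·6.5 + 5/9.9·-6.54) / (1/4.5 + 5/9.9) = -2.5556.
A Normal posterior is symmetric, so mode = mean.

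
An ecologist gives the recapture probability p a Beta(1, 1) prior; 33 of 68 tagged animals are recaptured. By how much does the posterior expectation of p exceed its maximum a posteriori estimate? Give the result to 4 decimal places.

Posterior: Beta(1+33, 1+35) = Beta(34, 36).
Mode = (34−1)/(34+36−2) = 33/68 = 0.4853.
With a flat prior the MAP equals the MLE, 33/68.
Mean = 34/(34+36) = 34/70 = 0.4857.
Difference = 0.4857 − 0.4853 = 0.0004.

0.0004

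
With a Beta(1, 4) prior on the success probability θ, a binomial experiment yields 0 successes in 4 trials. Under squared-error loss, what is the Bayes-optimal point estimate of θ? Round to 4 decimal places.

0.1111

Posterior: Beta(1+0, 4+4) = Beta(1, 8).
Since α = 1 ≤ 1 and β > 1, the Beta density is monotone decreasing on [0,1]; the mode is at 0.
Mean = 1/(1+8) = 0.1111.
Squared-error loss ⇒ the optimal estimator is the posterior mean.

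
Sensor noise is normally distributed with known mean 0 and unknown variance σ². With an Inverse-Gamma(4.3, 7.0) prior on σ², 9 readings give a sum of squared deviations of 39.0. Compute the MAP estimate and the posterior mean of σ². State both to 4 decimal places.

Posterior: Inverse-Gamma(shape = 4.3+9/2 = 8.8, scale = 7.0+39.0/2 = 26.5).
Mode = β/(α+1) = 26.5/9.8 = 2.7041.
Mean = β/(α−1) = 26.5/7.8 = 3.3974.
The mean is pulled above the mode by the posterior's right skew.

MAP: 2.7041. Posterior mean: 3.3974.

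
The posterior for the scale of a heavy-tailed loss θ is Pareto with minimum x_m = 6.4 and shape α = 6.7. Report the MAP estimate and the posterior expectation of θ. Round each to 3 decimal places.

The Pareto density is strictly decreasing on [x_m, ∞), so the mode is x_m = 6.400.
Mean = α·x_m/(α−1) = 6.7·6.4/5.7 = 7.523.

MAP estimate = 6.400, posterior expectation = 7.523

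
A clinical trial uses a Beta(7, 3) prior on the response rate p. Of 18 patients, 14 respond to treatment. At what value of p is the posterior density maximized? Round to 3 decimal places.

Posterior: Beta(7+14, 3+4) = Beta(21, 7).
Mode = (21−1)/(21+7−2) = 20/26 = 0.769.
Mean = 21/(21+7) = 21/28 = 0.750.
This is the posterior mode — the MAP estimate.

0.769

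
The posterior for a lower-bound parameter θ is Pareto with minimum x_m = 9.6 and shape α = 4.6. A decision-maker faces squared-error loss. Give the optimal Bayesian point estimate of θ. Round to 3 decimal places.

The Pareto density is strictly decreasing on [x_m, ∞), so the mode is x_m = 9.600.
Mean = α·x_m/(α−1) = 4.6·9.6/3.6 = 12.267.
Squared-error loss ⇒ the optimal estimator is the posterior mean.

12.267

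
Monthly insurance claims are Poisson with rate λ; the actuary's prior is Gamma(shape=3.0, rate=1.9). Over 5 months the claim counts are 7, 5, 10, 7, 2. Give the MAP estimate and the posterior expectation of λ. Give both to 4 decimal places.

Σ counts = 31. Posterior: Gamma(shape = 3.0+31 = 34.0, rate = 1.9+5 = 6.9).
Mode = (α−1)/β = 33.0/6.9 = 4.7826.
Mean = α/β = 34.0/6.9 = 4.9275.
Mean > mode: the posterior has a right tail.

MAP estimate = 4.7826, posterior expectation = 4.9275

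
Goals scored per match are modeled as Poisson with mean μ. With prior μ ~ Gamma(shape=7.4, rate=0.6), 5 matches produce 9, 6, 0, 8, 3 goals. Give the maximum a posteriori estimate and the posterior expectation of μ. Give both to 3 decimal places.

Σ counts = 26. Posterior: Gamma(shape = 7.4+26 = 33.4, rate = 0.6+5 = 5.6).
Mode = (α−1)/β = 32.4/5.6 = 5.786.
Mean = α/β = 33.4/5.6 = 5.964.
Right-skewed posterior ⇒ mode < mean.

maximum a posteriori estimate = 5.786, posterior expectation = 5.964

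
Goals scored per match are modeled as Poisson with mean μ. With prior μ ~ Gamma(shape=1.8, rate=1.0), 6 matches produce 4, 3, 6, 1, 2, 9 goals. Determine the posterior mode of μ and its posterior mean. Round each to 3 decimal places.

Σ counts = 25. Posterior: Gamma(shape = 1.8+25 = 26.8, rate = 1.0+6 = 7.0).
Mode = (α−1)/β = 25.8/7.0 = 3.686.
Mean = α/β = 26.8/7.0 = 3.829.

posterior mode = 3.686, posterior mean = 3.829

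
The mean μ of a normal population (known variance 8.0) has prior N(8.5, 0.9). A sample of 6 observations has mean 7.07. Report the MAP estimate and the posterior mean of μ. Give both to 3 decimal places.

Posterior for μ is Normal. Precision-weighted mean: (1/0.9·8.5 + 6/8.0·7.07) / (1/0.9 + 6/8.0) = 7.924.
A Normal posterior is symmetric, so mode = mean.

MAP: 7.924. Posterior mean: 7.924.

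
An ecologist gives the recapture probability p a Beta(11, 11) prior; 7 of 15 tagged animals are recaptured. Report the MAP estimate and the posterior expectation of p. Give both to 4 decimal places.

MAP = 0.4857, posterior mean = 0.4865

Posterior: Beta(11+7, 11+8) = Beta(18, 19).
Mode = (18−1)/(18+19−2) = 17/35 = 0.4857.
Mean = 18/(18+19) = 18/37 = 0.4865.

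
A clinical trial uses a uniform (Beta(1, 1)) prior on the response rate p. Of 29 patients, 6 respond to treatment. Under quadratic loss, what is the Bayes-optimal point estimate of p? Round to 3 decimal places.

Posterior: Beta(1+6, 1+23) = Beta(7, 24).
Mode = (7−1)/(7+24−2) = 6/29 = 0.207.
With a flat prior the MAP equals the MLE, 6/29.
Mean = 7/(7+24) = 7/31 = 0.226.
Quadratic loss ⇒ the optimal estimator is the posterior mean.

0.226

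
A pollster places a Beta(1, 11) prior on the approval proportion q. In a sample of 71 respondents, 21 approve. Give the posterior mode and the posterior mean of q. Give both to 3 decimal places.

q_MAP = 0.259, E[q|data] = 0.265

Posterior: Beta(1+21, 11+50) = Beta(22, 61).
Mode = (22−1)/(22+61−2) = 21/81 = 0.259.
Mean = 22/(22+61) = 22/83 = 0.265.
Mean > mode: the posterior has a right tail.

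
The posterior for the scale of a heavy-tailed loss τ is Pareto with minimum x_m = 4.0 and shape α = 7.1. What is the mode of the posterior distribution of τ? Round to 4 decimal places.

The Pareto density is strictly decreasing on [x_m, ∞), so the mode is x_m = 4.0000.
Mean = α·x_m/(α−1) = 7.1·4.0/6.1 = 4.6557.
This is the posterior mode — the MAP estimate.

4.0000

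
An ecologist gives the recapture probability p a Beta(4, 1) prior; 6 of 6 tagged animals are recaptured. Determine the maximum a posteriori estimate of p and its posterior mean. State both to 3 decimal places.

maximum a posteriori estimate = 1.000, posterior mean = 0.909

Posterior: Beta(4+6, 1+0) = Beta(10, 1).
Since β = 1 ≤ 1 and α > 1, the Beta density is monotone increasing on [0,1]; the mode is at 1.
Mean = 10/(10+1) = 0.909.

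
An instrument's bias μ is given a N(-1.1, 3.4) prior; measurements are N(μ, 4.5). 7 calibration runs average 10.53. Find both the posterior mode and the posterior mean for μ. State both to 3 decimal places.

MAP: 8.681. Posterior mean: 8.681.

Posterior for μ is Normal. Precision-weighted mean: (1/3.4·-1.1 + 7/4.5·10.53) / (1/3.4 + 7/4.5) = 8.681.
A Normal posterior is symmetric, so mode = mean.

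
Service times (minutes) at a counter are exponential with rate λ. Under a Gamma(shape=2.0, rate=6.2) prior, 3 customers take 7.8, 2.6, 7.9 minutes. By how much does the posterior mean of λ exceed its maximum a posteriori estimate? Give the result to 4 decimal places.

0.0408

Σ times = 18.3. Posterior: Gamma(shape = 2.0+3 = 5.0, rate = 6.2+18.3 = 24.5).
Mode = (α−1)/β = 4.0/24.5 = 0.1633.
Mean = α/β = 5.0/24.5 = 0.2041.
Difference = 0.2041 − 0.1633 = 0.0408.
Right-skewed posterior ⇒ mode < mean.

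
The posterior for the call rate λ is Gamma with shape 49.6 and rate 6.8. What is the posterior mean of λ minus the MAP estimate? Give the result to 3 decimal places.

Mode = (α−1)/β = 48.6/6.8 = 7.147.
Mean = α/β = 49.6/6.8 = 7.294.
Difference = 7.294 − 7.147 = 0.147.
Right-skewed posterior ⇒ mode < mean.

0.147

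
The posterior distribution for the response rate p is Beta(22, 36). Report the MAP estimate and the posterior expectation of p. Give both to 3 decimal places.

Mode = (22−1)/(22+36−2) = 21/56 = 0.375.
Mean = 22/(22+36) = 22/58 = 0.379.
The mean is pulled above the mode by the posterior's right skew.

MAP estimate = 0.375, posterior expectation = 0.379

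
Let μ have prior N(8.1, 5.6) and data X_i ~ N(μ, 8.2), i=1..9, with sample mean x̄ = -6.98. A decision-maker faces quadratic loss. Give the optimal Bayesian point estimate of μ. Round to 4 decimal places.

-4.8698

Posterior for μ is Normal. Precision-weighted mean: (1/5.6·8.1 + 9/8.2·-6.98) / (1/5.6 + 9/8.2) = -4.8698.
A Normal posterior is symmetric, so mode = mean.
Quadratic loss ⇒ the optimal estimator is the posterior mean.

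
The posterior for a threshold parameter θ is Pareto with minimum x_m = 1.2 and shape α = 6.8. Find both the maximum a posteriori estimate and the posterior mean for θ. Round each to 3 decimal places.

The Pareto density is strictly decreasing on [x_m, ∞), so the mode is x_m = 1.200.
Mean = α·x_m/(α−1) = 6.8·1.2/5.8 = 1.407.

MAP = 1.200, posterior mean = 1.407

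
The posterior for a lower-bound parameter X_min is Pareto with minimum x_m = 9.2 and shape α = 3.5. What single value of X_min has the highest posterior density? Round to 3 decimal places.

The Pareto density is strictly decreasing on [x_m, ∞), so the mode is x_m = 9.200.
Mean = α·x_m/(α−1) = 3.5·9.2/2.5 = 12.880.
This is the posterior mode — the MAP estimate.

9.200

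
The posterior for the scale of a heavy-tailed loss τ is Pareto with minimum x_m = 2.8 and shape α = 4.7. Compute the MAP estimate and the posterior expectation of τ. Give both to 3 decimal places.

The Pareto density is strictly decreasing on [x_m, ∞), so the mode is x_m = 2.800.
Mean = α·x_m/(α−1) = 4.7·2.8/3.7 = 3.557.

MAP = 2.800; posterior mean = 3.557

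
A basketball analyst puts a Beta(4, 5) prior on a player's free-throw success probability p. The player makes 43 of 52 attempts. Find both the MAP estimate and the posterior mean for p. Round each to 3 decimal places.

p_MAP = 0.780, E[p|data] = 0.770

Posterior: Beta(4+43, 5+9) = Beta(47, 14).
Mode = (47−1)/(47+14−2) = 46/59 = 0.780.
Mean = 47/(47+14) = 47/61 = 0.770.
The mean is pulled below the mode by the posterior's left skew.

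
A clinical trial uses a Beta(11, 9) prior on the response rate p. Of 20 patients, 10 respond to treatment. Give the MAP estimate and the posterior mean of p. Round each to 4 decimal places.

Posterior: Beta(11+10, 9+10) = Beta(21, 19).
Mode = (21−1)/(21+19−2) = 20/38 = 0.5263.
Mean = 21/(21+19) = 21/40 = 0.5250.

MAP estimate = 0.5263, posterior mean = 0.5250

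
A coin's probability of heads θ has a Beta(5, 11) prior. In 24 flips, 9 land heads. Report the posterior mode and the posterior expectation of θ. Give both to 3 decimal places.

Posterior: Beta(5+9, 11+15) = Beta(14, 26).
Mode = (14−1)/(14+26−2) = 13/38 = 0.342.
Mean = 14/(14+26) = 14/40 = 0.350.
The mean is pulled above the mode by the posterior's right skew.

MAP = 0.342; posterior mean = 0.350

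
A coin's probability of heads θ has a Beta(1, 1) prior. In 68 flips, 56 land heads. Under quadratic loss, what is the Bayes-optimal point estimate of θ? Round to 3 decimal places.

Posterior: Beta(1+56, 1+12) = Beta(57, 13).
Mode = (57−1)/(57+13−2) = 56/68 = 0.824.
Mean = 57/(57+13) = 57/70 = 0.814.
Quadratic loss ⇒ the optimal estimator is the posterior mean.

0.814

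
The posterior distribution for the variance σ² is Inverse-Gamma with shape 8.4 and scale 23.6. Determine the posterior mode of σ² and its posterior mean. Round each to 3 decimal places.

σ²_MAP = 2.511, E[σ²|data] = 3.189

Mode = β/(α+1) = 23.6/9.4 = 2.511.
Mean = β/(α−1) = 23.6/7.4 = 3.189.
The mean is pulled above the mode by the posterior's right skew.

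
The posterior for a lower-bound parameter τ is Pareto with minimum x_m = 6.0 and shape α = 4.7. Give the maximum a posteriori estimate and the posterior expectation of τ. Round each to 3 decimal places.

The Pareto density is strictly decreasing on [x_m, ∞), so the mode is x_m = 6.000.
Mean = α·x_m/(α−1) = 4.7·6.0/3.7 = 7.622.
The posterior is right-skewed, so the mean exceeds the mode.

MAP = 6.000; posterior mean = 7.622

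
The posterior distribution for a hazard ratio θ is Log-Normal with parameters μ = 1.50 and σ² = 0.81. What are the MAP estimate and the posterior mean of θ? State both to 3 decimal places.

Mode = exp(μ − σ²) = exp(0.69) = 1.994.
Mean = exp(μ + σ²/2) = exp(1.905) = 6.719.
Right-skewed posterior ⇒ mode < mean.

MAP = 1.994; posterior mean = 6.719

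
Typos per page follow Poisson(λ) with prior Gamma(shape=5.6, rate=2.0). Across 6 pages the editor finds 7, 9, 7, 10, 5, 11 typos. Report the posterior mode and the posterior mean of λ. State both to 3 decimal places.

posterior mode = 6.700, posterior mean = 6.825

Σ counts = 49. Posterior: Gamma(shape = 5.6+49 = 54.6, rate = 2.0+6 = 8.0).
Mode = (α−1)/β = 53.6/8.0 = 6.700.
Mean = α/β = 54.6/8.0 = 6.825.
The posterior is right-skewed, so the mean exceeds the mode.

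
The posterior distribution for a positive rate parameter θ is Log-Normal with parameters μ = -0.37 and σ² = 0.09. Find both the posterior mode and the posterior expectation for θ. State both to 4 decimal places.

Mode = exp(μ − σ²) = exp(-0.46) = 0.6313.
Mean = exp(μ + σ²/2) = exp(-0.325) = 0.7225.
The posterior is right-skewed, so the mean exceeds the mode.

MAP: 0.6313. Posterior mean: 0.7225.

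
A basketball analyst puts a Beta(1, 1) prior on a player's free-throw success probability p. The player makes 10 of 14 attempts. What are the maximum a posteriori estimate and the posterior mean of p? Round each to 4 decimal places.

MAP: 0.7143. Posterior mean: 0.6875.

Posterior: Beta(1+10, 1+4) = Beta(11, 5).
Mode = (11−1)/(11+5−2) = 10/14 = 0.7143.
With a flat prior the MAP equals the MLE, 10/14.
Mean = 11/(11+5) = 11/16 = 0.6875.
Mode > mean: the posterior has a left tail.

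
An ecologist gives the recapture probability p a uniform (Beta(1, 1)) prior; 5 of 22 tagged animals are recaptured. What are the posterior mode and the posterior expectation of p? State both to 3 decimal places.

Posterior: Beta(1+5, 1+17) = Beta(6, 18).
Mode = (6−1)/(6+18−2) = 5/22 = 0.227.
Mean = 6/(6+18) = 6/24 = 0.250.
Mean > mode: the posterior has a right tail.

MAP = 0.227, posterior mean = 0.250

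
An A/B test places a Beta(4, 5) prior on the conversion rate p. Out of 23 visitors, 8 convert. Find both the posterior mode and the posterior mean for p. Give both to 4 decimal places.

Posterior: Beta(4+8, 5+15) = Beta(12, 20).
Mode = (12−1)/(12+20−2) = 11/30 = 0.3667.
Mean = 12/(12+20) = 12/32 = 0.3750.

MAP = 0.3667, posterior mean = 0.3750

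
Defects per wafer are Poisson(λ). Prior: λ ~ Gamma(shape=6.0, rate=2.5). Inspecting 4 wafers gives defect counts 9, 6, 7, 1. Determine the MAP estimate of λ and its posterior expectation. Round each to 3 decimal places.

λ_MAP = 4.308, E[λ|data] = 4.462

Σ counts = 23. Posterior: Gamma(shape = 6.0+23 = 29.0, rate = 2.5+4 = 6.5).
Mode = (α−1)/β = 28.0/6.5 = 4.308.
Mean = α/β = 29.0/6.5 = 4.462.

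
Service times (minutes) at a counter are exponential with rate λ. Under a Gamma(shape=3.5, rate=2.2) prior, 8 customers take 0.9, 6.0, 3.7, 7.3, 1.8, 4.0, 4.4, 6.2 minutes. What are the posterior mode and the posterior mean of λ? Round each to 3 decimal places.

Σ times = 34.3. Posterior: Gamma(shape = 3.5+8 = 11.5, rate = 2.2+34.3 = 36.5).
Mode = (α−1)/β = 10.5/36.5 = 0.288.
Mean = α/β = 11.5/36.5 = 0.315.

posterior mode = 0.288, posterior mean = 0.315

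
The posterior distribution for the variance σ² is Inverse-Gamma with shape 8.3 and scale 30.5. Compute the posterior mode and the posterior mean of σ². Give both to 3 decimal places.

MAP = 3.280, posterior mean = 4.178

Mode = β/(α+1) = 30.5/9.3 = 3.280.
Mean = β/(α−1) = 30.5/7.3 = 4.178.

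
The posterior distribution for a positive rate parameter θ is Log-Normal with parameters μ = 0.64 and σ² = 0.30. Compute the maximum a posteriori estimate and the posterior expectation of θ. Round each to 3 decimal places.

Mode = exp(μ − σ²) = exp(0.34) = 1.405.
Mean = exp(μ + σ²/2) = exp(0.790) = 2.203.

θ_MAP = 1.405, E[θ|data] = 2.203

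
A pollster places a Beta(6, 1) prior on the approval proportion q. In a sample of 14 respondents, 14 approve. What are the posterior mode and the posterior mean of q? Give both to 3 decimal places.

MAP = 1.000, posterior mean = 0.952

Posterior: Beta(6+14, 1+0) = Beta(20, 1).
Since β = 1 ≤ 1 and α > 1, the Beta density is monotone increasing on [0,1]; the mode is at 1.
Mean = 20/(20+1) = 0.952.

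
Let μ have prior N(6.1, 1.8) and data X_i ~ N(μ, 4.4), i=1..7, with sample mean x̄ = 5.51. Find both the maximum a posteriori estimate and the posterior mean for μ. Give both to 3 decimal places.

Posterior for μ is Normal. Precision-weighted mean: (1/1.8·6.1 + 7/4.4·5.51) / (1/1.8 + 7/4.4) = 5.663.
A Normal posterior is symmetric, so mode = mean.

MAP: 5.663. Posterior mean: 5.663.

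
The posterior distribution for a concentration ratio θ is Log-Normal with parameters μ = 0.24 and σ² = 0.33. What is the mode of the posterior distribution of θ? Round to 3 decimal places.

0.914

Mode = exp(μ − σ²) = exp(-0.09) = 0.914.
Mean = exp(μ + σ²/2) = exp(0.405) = 1.499.
This is the posterior mode — the MAP estimate.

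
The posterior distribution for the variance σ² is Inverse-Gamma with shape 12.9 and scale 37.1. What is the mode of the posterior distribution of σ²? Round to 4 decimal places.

Mode = β/(α+1) = 37.1/13.9 = 2.6691.
Mean = β/(α−1) = 37.1/11.9 = 3.1176.
This is the posterior mode — the MAP estimate.

2.6691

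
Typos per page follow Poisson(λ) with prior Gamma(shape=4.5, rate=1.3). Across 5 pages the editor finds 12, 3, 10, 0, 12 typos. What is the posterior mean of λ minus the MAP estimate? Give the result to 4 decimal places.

Σ counts = 37. Posterior: Gamma(shape = 4.5+37 = 41.5, rate = 1.3+5 = 6.3).
Mode = (α−1)/β = 40.5/6.3 = 6.4286.
Mean = α/β = 41.5/6.3 = 6.5873.
Difference = 6.5873 − 6.4286 = 0.1587.

0.1587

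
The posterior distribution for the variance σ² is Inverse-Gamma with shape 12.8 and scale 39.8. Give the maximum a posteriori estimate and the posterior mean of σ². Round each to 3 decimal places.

Mode = β/(α+1) = 39.8/13.8 = 2.884.
Mean = β/(α−1) = 39.8/11.8 = 3.373.

MAP = 2.884; posterior mean = 3.373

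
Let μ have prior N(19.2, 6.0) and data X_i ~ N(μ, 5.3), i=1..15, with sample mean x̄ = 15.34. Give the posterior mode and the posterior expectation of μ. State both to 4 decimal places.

Posterior for μ is Normal. Precision-weighted mean: (1/6.0·19.2 + 15/5.3·15.34) / (1/6.0 + 15/5.3) = 15.5547.
A Normal posterior is symmetric, so mode = mean.

posterior mode = 15.5547, posterior expectation = 15.5547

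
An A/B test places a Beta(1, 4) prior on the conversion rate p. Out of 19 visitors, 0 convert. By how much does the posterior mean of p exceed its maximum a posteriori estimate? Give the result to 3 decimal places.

Posterior: Beta(1+0, 4+19) = Beta(1, 23).
Since α = 1 ≤ 1 and β > 1, the Beta density is monotone decreasing on [0,1]; the mode is at 0.
Mean = 1/(1+23) = 0.042.
Difference = 0.042 − 0.000 = 0.042.
Mean > mode: the posterior has a right tail.

0.042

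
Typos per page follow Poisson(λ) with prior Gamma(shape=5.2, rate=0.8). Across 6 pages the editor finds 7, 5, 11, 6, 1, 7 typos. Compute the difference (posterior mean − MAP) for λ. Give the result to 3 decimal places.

0.147

Σ counts = 37. Posterior: Gamma(shape = 5.2+37 = 42.2, rate = 0.8+6 = 6.8).
Mode = (α−1)/β = 41.2/6.8 = 6.059.
Mean = α/β = 42.2/6.8 = 6.206.
Difference = 6.206 − 6.059 = 0.147.
Right-skewed posterior ⇒ mode < mean.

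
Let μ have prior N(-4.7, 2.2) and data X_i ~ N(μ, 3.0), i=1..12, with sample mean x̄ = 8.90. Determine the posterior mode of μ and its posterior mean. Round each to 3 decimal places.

Posterior for μ is Normal. Precision-weighted mean: (1/2.2·-4.7 + 12/3.0·8.90) / (1/2.2 + 12/3.0) = 7.512.
A Normal posterior is symmetric, so mode = mean.

MAP = 7.512; posterior mean = 7.512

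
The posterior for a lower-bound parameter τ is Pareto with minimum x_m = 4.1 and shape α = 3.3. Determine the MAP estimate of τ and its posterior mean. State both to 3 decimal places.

MAP estimate = 4.100, posterior mean = 5.883

The Pareto density is strictly decreasing on [x_m, ∞), so the mode is x_m = 4.100.
Mean = α·x_m/(α−1) = 3.3·4.1/2.3 = 5.883.
The mean is pulled above the mode by the posterior's right skew.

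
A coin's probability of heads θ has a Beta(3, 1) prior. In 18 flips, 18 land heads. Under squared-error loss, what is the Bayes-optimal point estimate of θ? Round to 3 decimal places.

Posterior: Beta(3+18, 1+0) = Beta(21, 1).
Since β = 1 ≤ 1 and α > 1, the Beta density is monotone increasing on [0,1]; the mode is at 1.
Mean = 21/(21+1) = 0.955.
Squared-error loss ⇒ the optimal estimator is the posterior mean.

0.955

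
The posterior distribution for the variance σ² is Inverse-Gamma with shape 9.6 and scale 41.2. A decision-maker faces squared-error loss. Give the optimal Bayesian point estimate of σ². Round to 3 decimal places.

Mode = β/(α+1) = 41.2/10.6 = 3.887.
Mean = β/(α−1) = 41.2/8.6 = 4.791.
Squared-error loss ⇒ the optimal estimator is the posterior mean.

4.791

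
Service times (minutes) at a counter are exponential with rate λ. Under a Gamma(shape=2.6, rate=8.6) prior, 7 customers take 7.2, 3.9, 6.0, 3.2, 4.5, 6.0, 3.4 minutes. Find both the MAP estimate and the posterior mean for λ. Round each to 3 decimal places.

Σ times = 34.2. Posterior: Gamma(shape = 2.6+7 = 9.6, rate = 8.6+34.2 = 42.8).
Mode = (α−1)/β = 8.6/42.8 = 0.201.
Mean = α/β = 9.6/42.8 = 0.224.

λ_MAP = 0.201, E[λ|data] = 0.224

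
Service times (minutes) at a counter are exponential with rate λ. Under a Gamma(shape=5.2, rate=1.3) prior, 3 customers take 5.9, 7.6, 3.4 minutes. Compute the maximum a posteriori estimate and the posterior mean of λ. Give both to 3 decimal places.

Σ times = 16.9. Posterior: Gamma(shape = 5.2+3 = 8.2, rate = 1.3+16.9 = 18.2).
Mode = (α−1)/β = 7.2/18.2 = 0.396.
Mean = α/β = 8.2/18.2 = 0.451.
Right-skewed posterior ⇒ mode < mean.

MAP: 0.396. Posterior mean: 0.451.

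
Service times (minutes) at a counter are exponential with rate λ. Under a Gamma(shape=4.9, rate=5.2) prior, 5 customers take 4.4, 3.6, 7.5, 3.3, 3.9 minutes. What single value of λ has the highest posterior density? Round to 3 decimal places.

Σ times = 22.7. Posterior: Gamma(shape = 4.9+5 = 9.9, rate = 5.2+22.7 = 27.9).
Mode = (α−1)/β = 8.9/27.9 = 0.319.
Mean = α/β = 9.9/27.9 = 0.355.
This is the posterior mode — the MAP estimate.

0.319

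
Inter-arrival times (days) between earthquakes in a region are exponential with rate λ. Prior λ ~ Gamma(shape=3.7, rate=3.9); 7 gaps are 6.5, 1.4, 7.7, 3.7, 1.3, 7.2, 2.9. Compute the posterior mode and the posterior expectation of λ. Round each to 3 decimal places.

MAP = 0.280, posterior mean = 0.309

Σ times = 30.7. Posterior: Gamma(shape = 3.7+7 = 10.7, rate = 3.9+30.7 = 34.6).
Mode = (α−1)/β = 9.7/34.6 = 0.280.
Mean = α/β = 10.7/34.6 = 0.309.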